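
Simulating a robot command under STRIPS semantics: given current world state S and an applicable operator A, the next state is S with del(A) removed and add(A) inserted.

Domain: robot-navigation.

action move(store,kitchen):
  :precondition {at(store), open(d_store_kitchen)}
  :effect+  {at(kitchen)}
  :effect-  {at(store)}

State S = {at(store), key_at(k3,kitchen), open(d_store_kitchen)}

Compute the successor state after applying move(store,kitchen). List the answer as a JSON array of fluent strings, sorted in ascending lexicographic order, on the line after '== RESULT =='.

Compute (S \ del) ∪ add:
  pre ⊆ S: {at(store), open(d_store_kitchen)} ⊆ S  — applicable
  S \ del = {key_at(k3,kitchen), open(d_store_kitchen)}
  ∪ add   = {at(kitchen), key_at(k3,kitchen), open(d_store_kitchen)}

== RESULT ==
["at(kitchen)", "key_at(k3,kitchen)", "open(d_store_kitchen)"]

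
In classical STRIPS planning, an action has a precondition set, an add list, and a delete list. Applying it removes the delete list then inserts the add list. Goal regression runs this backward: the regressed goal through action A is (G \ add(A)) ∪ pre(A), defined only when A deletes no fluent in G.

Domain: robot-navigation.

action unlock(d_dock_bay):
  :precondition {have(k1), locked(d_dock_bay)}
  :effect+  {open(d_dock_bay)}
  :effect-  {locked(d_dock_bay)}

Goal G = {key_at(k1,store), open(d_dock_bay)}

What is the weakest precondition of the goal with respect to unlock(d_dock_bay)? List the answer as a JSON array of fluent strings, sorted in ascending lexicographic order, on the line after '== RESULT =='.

Compute (G \ add) ∪ pre:
  G ∩ del = {}  (empty — regression defined)
  G \ add = {key_at(k1,store), open(d_dock_bay)} \ {open(d_dock_bay)} = {key_at(k1,store)}
  ∪ pre   = {key_at(k1,store)} ∪ {have(k1), locked(d_dock_bay)}
          = {have(k1), key_at(k1,store), locked(d_dock_bay)}

== RESULT ==
["have(k1)", "key_at(k1,store)", "locked(d_dock_bay)"]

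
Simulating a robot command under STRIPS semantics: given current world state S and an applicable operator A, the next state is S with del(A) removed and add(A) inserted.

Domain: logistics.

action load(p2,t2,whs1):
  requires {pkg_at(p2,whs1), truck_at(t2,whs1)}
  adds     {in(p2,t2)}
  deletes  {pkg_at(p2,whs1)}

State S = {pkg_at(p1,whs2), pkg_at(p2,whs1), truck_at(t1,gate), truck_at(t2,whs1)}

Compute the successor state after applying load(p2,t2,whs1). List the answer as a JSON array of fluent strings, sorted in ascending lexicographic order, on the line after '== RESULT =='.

Progress:
  pre ⊆ S: {pkg_at(p2,whs1), truck_at(t2,whs1)} ⊆ S  — applicable
  S \ del = {pkg_at(p1,whs2), truck_at(t1,gate), truck_at(t2,whs1)}
  ∪ add   = {in(p2,t2), pkg_at(p1,whs2), truck_at(t1,gate), truck_at(t2,whs1)}

== RESULT ==
["in(p2,t2)", "pkg_at(p1,whs2)", "truck_at(t1,gate)", "truck_at(t2,whs1)"]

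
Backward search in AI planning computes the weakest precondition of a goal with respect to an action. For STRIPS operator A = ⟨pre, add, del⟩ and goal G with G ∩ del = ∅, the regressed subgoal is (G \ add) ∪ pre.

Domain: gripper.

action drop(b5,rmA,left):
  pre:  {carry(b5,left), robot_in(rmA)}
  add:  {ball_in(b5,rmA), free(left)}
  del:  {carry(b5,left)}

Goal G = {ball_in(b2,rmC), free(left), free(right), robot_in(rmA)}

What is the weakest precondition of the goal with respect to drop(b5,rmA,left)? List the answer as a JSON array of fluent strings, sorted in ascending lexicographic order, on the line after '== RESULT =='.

Regress:
  G ∩ del = {}  (empty — regression defined)
  G \ add = {ball_in(b2,rmC), free(left), free(right), robot_in(rmA)} \ {ball_in(b5,rmA), free(left)} = {ball_in(b2,rmC), free(right), robot_in(rmA)}
  ∪ pre   = {ball_in(b2,rmC), free(right), robot_in(rmA)} ∪ {carry(b5,left), robot_in(rmA)}
          = {ball_in(b2,rmC), carry(b5,left), free(right), robot_in(rmA)}

== RESULT ==
["ball_in(b2,rmC)", "carry(b5,left)", "free(right)", "robot_in(rmA)"]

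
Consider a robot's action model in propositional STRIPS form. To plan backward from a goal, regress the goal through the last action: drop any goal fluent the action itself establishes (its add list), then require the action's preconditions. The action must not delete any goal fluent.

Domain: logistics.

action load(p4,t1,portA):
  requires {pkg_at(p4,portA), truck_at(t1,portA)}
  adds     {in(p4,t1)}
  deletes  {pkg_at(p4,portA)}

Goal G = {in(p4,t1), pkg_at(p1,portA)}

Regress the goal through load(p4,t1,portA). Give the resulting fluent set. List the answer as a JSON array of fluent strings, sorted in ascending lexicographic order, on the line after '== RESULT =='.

Regress:
  G ∩ del = {}  (empty — regression defined)
  G \ add = {in(p4,t1), pkg_at(p1,portA)} \ {in(p4,t1)} = {pkg_at(p1,portA)}
  ∪ pre   = {pkg_at(p1,portA)} ∪ {pkg_at(p4,portA), truck_at(t1,portA)}
          = {pkg_at(p1,portA), pkg_at(p4,portA), truck_at(t1,portA)}

== RESULT ==
["pkg_at(p1,portA)", "pkg_at(p4,portA)", "truck_at(t1,portA)"]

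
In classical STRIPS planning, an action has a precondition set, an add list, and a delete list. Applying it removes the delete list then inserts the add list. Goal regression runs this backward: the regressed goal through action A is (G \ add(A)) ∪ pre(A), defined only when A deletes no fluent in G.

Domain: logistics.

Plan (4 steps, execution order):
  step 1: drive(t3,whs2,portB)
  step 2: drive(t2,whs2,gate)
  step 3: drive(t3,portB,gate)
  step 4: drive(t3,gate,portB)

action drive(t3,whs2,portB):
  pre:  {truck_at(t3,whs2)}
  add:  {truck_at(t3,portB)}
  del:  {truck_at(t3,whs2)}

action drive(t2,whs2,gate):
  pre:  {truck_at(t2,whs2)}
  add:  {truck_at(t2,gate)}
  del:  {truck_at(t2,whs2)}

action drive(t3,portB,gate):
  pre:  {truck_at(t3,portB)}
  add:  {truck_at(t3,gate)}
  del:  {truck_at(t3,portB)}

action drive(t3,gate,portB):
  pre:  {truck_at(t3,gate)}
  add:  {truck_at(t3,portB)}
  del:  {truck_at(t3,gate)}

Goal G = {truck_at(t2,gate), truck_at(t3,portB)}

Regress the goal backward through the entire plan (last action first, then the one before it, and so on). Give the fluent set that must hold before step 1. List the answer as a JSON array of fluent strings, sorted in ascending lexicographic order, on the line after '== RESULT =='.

Regress step by step:
  through step 4 (drive(t3,gate,portB)): drop {truck_at(t3,portB)}, keep {truck_at(t2,gate)}, require {truck_at(t3,gate)}
    → {truck_at(t2,gate), truck_at(t3,gate)}
  through step 3 (drive(t3,portB,gate)): drop {truck_at(t3,gate)}, keep {truck_at(t2,gate)}, require {truck_at(t3,portB)}
    → {truck_at(t2,gate), truck_at(t3,portB)}
  through step 2 (drive(t2,whs2,gate)): drop {truck_at(t2,gate)}, keep {truck_at(t3,portB)}, require {truck_at(t2,whs2)}
    → {truck_at(t2,whs2), truck_at(t3,portB)}
  through step 1 (drive(t3,whs2,portB)): drop {truck_at(t3,portB)}, keep {truck_at(t2,whs2)}, require {truck_at(t3,whs2)}
    → {truck_at(t2,whs2), truck_at(t3,whs2)}

== RESULT ==
["truck_at(t2,whs2)", "truck_at(t3,whs2)"]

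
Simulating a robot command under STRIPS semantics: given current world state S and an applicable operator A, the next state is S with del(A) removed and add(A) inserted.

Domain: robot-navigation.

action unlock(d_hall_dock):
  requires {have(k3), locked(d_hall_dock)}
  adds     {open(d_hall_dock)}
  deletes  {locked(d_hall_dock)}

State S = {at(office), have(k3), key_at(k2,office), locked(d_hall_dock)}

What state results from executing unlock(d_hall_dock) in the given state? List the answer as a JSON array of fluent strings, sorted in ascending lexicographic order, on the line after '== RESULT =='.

Compute (S \ del) ∪ add:
  pre ⊆ S: {have(k3), locked(d_hall_dock)} ⊆ S  — applicable
  S \ del = {at(office), have(k3), key_at(k2,office)}
  ∪ add   = {at(office), have(k3), key_at(k2,office), open(d_hall_dock)}

== RESULT ==
["at(office)", "have(k3)", "key_at(k2,office)", "open(d_hall_dock)"]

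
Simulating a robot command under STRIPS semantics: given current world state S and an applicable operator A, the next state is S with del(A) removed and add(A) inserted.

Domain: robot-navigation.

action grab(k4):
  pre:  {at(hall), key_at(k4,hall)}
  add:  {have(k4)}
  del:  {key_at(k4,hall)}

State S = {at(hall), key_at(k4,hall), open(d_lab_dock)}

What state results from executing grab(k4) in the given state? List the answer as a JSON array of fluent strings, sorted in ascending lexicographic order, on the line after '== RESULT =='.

Compute (S \ del) ∪ add:
  pre ⊆ S: {at(hall), key_at(k4,hall)} ⊆ S  — applicable
  S \ del = {at(hall), open(d_lab_dock)}
  ∪ add   = {at(hall), have(k4), open(d_lab_dock)}

== RESULT ==
["at(hall)", "have(k4)", "open(d_lab_dock)"]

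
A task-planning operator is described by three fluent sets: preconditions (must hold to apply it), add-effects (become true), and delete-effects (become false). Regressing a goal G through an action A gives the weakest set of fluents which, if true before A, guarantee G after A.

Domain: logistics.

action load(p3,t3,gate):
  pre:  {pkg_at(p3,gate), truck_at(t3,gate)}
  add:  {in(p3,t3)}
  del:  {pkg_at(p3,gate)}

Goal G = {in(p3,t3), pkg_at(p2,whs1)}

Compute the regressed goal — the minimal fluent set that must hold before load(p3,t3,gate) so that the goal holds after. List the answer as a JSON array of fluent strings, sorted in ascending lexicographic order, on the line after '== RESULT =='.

Compute (G \ add) ∪ pre:
  G ∩ del = {}  (empty — regression defined)
  G \ add = {in(p3,t3), pkg_at(p2,whs1)} \ {in(p3,t3)} = {pkg_at(p2,whs1)}
  ∪ pre   = {pkg_at(p2,whs1)} ∪ {pkg_at(p3,gate), truck_at(t3,gate)}
          = {pkg_at(p2,whs1), pkg_at(p3,gate), truck_at(t3,gate)}

== RESULT ==
["pkg_at(p2,whs1)", "pkg_at(p3,gate)", "truck_at(t3,gate)"]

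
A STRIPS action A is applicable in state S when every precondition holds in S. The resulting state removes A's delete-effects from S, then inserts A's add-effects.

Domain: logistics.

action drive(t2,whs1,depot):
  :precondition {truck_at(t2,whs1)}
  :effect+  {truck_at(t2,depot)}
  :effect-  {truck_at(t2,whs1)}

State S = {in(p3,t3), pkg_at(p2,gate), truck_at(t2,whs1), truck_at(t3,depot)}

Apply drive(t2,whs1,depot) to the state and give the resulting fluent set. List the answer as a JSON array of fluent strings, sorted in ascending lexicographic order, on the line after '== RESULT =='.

Compute (S \ del) ∪ add:
  pre ⊆ S: {truck_at(t2,whs1)} ⊆ S  — applicable
  S \ del = {in(p3,t3), pkg_at(p2,gate), truck_at(t3,depot)}
  ∪ add   = {in(p3,t3), pkg_at(p2,gate), truck_at(t2,depot), truck_at(t3,depot)}

== RESULT ==
["in(p3,t3)", "pkg_at(p2,gate)", "truck_at(t2,depot)", "truck_at(t3,depot)"]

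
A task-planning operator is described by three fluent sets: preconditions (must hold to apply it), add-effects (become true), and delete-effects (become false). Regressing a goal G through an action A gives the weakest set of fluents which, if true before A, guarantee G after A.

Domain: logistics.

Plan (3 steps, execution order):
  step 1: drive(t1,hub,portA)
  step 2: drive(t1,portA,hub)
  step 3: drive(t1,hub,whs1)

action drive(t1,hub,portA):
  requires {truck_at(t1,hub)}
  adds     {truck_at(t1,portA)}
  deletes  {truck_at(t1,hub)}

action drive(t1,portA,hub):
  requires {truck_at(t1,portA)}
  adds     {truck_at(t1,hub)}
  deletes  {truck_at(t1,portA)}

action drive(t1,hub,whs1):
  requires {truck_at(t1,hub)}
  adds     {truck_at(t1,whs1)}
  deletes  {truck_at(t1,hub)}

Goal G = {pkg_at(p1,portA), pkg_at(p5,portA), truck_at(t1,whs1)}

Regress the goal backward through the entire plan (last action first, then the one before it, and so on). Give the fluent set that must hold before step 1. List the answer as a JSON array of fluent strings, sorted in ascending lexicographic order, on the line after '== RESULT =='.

Regress step by step:
  through step 3 (drive(t1,hub,whs1)): drop {truck_at(t1,whs1)}, keep {pkg_at(p1,portA), pkg_at(p5,portA)}, require {truck_at(t1,hub)}
    → {pkg_at(p1,portA), pkg_at(p5,portA), truck_at(t1,hub)}
  through step 2 (drive(t1,portA,hub)): drop {truck_at(t1,hub)}, keep {pkg_at(p1,portA), pkg_at(p5,portA)}, require {truck_at(t1,portA)}
    → {pkg_at(p1,portA), pkg_at(p5,portA), truck_at(t1,portA)}
  through step 1 (drive(t1,hub,portA)): drop {truck_at(t1,portA)}, keep {pkg_at(p1,portA), pkg_at(p5,portA)}, require {truck_at(t1,hub)}
    → {pkg_at(p1,portA), pkg_at(p5,portA), truck_at(t1,hub)}

== RESULT ==
["pkg_at(p1,portA)", "pkg_at(p5,portA)", "truck_at(t1,hub)"]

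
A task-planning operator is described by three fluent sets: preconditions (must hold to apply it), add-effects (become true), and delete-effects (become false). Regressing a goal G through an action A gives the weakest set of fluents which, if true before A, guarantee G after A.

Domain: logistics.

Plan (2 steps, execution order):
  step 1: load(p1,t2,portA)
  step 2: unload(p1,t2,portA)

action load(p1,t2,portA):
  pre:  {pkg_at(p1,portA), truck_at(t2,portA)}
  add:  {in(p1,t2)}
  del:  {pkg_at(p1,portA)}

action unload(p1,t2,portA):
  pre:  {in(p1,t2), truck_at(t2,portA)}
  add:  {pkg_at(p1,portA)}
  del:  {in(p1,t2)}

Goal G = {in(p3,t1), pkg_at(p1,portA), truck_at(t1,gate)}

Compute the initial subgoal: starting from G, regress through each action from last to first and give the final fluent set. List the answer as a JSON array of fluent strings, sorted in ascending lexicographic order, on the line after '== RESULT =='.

Regress step by step:
  through step 2 (unload(p1,t2,portA)): drop {pkg_at(p1,portA)}, keep {in(p3,t1), truck_at(t1,gate)}, require {in(p1,t2), truck_at(t2,portA)}
    → {in(p1,t2), in(p3,t1), truck_at(t1,gate), truck_at(t2,portA)}
  through step 1 (load(p1,t2,portA)): drop {in(p1,t2)}, keep {in(p3,t1), truck_at(t1,gate), truck_at(t2,portA)}, require {pkg_at(p1,portA), truck_at(t2,portA)}
    → {in(p3,t1), pkg_at(p1,portA), truck_at(t1,gate), truck_at(t2,portA)}

== RESULT ==
["in(p3,t1)", "pkg_at(p1,portA)", "truck_at(t1,gate)", "truck_at(t2,portA)"]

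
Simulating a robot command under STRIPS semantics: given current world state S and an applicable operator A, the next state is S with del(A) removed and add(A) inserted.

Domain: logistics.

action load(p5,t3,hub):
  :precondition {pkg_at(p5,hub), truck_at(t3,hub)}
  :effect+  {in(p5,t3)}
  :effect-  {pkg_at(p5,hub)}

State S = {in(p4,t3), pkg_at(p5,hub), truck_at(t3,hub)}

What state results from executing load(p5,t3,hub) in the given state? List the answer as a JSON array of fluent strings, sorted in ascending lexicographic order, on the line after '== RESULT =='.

Progress:
  pre ⊆ S: {pkg_at(p5,hub), truck_at(t3,hub)} ⊆ S  — applicable
  S \ del = {in(p4,t3), truck_at(t3,hub)}
  ∪ add   = {in(p4,t3), in(p5,t3), truck_at(t3,hub)}

== RESULT ==
["in(p4,t3)", "in(p5,t3)", "truck_at(t3,hub)"]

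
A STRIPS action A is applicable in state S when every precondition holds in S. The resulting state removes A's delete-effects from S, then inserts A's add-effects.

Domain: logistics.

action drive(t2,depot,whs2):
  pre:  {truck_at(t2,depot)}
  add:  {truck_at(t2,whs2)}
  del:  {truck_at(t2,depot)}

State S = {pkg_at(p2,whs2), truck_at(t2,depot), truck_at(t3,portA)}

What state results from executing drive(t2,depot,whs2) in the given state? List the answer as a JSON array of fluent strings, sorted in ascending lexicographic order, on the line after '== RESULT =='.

Progress:
  pre ⊆ S: {truck_at(t2,depot)} ⊆ S  — applicable
  S \ del = {pkg_at(p2,whs2), truck_at(t3,portA)}
  ∪ add   = {pkg_at(p2,whs2), truck_at(t2,whs2), truck_at(t3,portA)}

== RESULT ==
["pkg_at(p2,whs2)", "truck_at(t2,whs2)", "truck_at(t3,portA)"]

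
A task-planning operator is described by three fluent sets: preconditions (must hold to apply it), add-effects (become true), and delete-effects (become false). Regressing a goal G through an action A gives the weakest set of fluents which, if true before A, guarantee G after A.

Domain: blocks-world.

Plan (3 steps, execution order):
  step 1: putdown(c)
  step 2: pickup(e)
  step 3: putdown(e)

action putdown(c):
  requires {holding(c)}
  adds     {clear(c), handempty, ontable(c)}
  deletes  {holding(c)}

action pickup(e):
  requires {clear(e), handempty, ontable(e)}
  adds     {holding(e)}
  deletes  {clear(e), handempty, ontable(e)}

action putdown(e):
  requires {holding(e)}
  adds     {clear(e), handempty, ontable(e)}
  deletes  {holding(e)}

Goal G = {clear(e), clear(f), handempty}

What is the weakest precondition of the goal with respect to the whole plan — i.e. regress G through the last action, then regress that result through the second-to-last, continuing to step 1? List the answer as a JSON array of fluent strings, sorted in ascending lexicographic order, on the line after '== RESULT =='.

Work backward from the goal:
  through step 3 (putdown(e)): drop {clear(e), handempty}, keep {clear(f)}, require {holding(e)}
    → {clear(f), holding(e)}
  through step 2 (pickup(e)): drop {holding(e)}, keep {clear(f)}, require {clear(e), handempty, ontable(e)}
    → {clear(e), clear(f), handempty, ontable(e)}
  through step 1 (putdown(c)): drop {handempty}, keep {clear(e), clear(f), ontable(e)}, require {holding(c)}
    → {clear(e), clear(f), holding(c), ontable(e)}

== RESULT ==
["clear(e)", "clear(f)", "holding(c)", "ontable(e)"]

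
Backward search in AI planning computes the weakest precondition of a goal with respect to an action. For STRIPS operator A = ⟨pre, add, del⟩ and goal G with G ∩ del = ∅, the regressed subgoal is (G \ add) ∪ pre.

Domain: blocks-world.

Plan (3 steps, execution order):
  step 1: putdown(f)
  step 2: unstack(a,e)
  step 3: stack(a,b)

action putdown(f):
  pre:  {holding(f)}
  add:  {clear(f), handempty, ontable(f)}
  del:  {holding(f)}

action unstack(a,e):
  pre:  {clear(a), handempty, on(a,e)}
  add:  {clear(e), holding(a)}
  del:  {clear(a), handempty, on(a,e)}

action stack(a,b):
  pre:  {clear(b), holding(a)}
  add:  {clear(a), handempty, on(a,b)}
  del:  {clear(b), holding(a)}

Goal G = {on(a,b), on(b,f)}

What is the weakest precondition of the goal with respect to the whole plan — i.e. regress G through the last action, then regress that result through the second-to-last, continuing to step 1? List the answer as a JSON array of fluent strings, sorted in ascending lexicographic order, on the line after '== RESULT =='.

Work backward from the goal:
  through step 3 (stack(a,b)): drop {on(a,b)}, keep {on(b,f)}, require {clear(b), holding(a)}
    → {clear(b), holding(a), on(b,f)}
  through step 2 (unstack(a,e)): drop {holding(a)}, keep {clear(b), on(b,f)}, require {clear(a), handempty, on(a,e)}
    → {clear(a), clear(b), handempty, on(a,e), on(b,f)}
  through step 1 (putdown(f)): drop {handempty}, keep {clear(a), clear(b), on(a,e), on(b,f)}, require {holding(f)}
    → {clear(a), clear(b), holding(f), on(a,e), on(b,f)}

== RESULT ==
["clear(a)", "clear(b)", "holding(f)", "on(a,e)", "on(b,f)"]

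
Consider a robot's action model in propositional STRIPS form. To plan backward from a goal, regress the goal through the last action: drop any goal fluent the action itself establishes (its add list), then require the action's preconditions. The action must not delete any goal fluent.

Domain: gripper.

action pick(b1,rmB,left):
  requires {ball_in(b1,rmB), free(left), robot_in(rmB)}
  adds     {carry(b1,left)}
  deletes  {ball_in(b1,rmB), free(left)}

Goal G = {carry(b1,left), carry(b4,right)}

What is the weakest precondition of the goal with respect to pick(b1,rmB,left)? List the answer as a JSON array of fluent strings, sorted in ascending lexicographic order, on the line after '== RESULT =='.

Regress:
  G ∩ del = {}  (empty — regression defined)
  G \ add = {carry(b1,left), carry(b4,right)} \ {carry(b1,left)} = {carry(b4,right)}
  ∪ pre   = {carry(b4,right)} ∪ {ball_in(b1,rmB), free(left), robot_in(rmB)}
          = {ball_in(b1,rmB), carry(b4,right), free(left), robot_in(rmB)}

== RESULT ==
["ball_in(b1,rmB)", "carry(b4,right)", "free(left)", "robot_in(rmB)"]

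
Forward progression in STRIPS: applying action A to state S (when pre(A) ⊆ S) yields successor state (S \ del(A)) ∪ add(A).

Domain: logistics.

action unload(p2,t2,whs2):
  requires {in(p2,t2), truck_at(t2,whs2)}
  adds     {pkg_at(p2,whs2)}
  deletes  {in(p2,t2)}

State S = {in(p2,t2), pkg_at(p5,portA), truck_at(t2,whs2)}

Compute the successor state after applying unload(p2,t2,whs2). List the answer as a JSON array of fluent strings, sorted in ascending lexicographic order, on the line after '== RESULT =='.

Progress:
  pre ⊆ S: {in(p2,t2), truck_at(t2,whs2)} ⊆ S  — applicable
  S \ del = {pkg_at(p5,portA), truck_at(t2,whs2)}
  ∪ add   = {pkg_at(p2,whs2), pkg_at(p5,portA), truck_at(t2,whs2)}

== RESULT ==
["pkg_at(p2,whs2)", "pkg_at(p5,portA)", "truck_at(t2,whs2)"]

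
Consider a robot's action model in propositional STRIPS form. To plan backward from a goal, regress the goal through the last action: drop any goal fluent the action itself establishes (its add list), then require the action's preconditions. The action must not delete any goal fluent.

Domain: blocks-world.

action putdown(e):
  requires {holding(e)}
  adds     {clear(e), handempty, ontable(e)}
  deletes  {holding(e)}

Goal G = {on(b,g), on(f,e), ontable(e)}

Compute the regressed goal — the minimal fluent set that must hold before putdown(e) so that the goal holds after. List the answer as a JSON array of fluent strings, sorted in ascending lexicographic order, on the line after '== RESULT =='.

Regress:
  G ∩ del = {}  (empty — regression defined)
  G \ add = {on(b,g), on(f,e), ontable(e)} \ {clear(e), handempty, ontable(e)} = {on(b,g), on(f,e)}
  ∪ pre   = {on(b,g), on(f,e)} ∪ {holding(e)}
          = {holding(e), on(b,g), on(f,e)}

== RESULT ==
["holding(e)", "on(b,g)", "on(f,e)"]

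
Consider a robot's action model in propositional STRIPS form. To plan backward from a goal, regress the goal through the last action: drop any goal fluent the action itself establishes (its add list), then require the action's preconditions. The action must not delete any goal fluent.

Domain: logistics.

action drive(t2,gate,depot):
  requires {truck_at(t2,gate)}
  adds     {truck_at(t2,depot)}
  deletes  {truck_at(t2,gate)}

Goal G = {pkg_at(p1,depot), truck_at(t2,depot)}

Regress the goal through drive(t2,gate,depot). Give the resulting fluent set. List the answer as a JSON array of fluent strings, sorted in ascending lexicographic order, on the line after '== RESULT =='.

Regress:
  G ∩ del = {}  (empty — regression defined)
  G \ add = {pkg_at(p1,depot), truck_at(t2,depot)} \ {truck_at(t2,depot)} = {pkg_at(p1,depot)}
  ∪ pre   = {pkg_at(p1,depot)} ∪ {truck_at(t2,gate)}
          = {pkg_at(p1,depot), truck_at(t2,gate)}

== RESULT ==
["pkg_at(p1,depot)", "truck_at(t2,gate)"]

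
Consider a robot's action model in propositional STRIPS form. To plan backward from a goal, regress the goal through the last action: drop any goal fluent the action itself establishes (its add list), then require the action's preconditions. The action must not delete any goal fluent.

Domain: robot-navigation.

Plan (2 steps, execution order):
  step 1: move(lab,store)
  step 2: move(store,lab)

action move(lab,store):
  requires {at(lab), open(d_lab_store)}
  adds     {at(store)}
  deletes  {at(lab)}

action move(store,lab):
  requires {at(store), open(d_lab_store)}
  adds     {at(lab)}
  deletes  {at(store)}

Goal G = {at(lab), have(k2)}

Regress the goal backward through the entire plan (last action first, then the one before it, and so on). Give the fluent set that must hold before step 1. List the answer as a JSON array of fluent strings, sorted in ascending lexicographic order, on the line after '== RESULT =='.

Work backward from the goal:
  through step 2 (move(store,lab)): drop {at(lab)}, keep {have(k2)}, require {at(store), open(d_lab_store)}
    → {at(store), have(k2), open(d_lab_store)}
  through step 1 (move(lab,store)): drop {at(store)}, keep {have(k2), open(d_lab_store)}, require {at(lab), open(d_lab_store)}
    → {at(lab), have(k2), open(d_lab_store)}

== RESULT ==
["at(lab)", "have(k2)", "open(d_lab_store)"]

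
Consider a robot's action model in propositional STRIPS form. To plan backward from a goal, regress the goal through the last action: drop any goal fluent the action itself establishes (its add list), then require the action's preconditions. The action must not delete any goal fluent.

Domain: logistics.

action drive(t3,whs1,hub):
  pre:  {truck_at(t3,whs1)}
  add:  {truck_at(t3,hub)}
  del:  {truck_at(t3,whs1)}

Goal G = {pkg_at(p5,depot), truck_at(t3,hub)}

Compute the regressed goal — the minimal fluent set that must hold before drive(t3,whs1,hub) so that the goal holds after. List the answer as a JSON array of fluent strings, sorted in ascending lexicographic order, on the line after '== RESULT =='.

Regress:
  G ∩ del = {}  (empty — regression defined)
  G \ add = {pkg_at(p5,depot), truck_at(t3,hub)} \ {truck_at(t3,hub)} = {pkg_at(p5,depot)}
  ∪ pre   = {pkg_at(p5,depot)} ∪ {truck_at(t3,whs1)}
          = {pkg_at(p5,depot), truck_at(t3,whs1)}

== RESULT ==
["pkg_at(p5,depot)", "truck_at(t3,whs1)"]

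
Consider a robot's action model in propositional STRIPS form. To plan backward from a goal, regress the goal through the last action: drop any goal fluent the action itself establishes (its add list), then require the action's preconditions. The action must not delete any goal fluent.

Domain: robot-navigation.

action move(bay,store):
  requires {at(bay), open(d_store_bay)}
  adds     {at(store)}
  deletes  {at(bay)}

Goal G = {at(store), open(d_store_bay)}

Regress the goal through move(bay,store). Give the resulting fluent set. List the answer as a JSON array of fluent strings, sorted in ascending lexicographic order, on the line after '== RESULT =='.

Compute (G \ add) ∪ pre:
  G ∩ del = {}  (empty — regression defined)
  G \ add = {at(store), open(d_store_bay)} \ {at(store)} = {open(d_store_bay)}
  ∪ pre   = {open(d_store_bay)} ∪ {at(bay), open(d_store_bay)}
          = {at(bay), open(d_store_bay)}

== RESULT ==
["at(bay)", "open(d_store_bay)"]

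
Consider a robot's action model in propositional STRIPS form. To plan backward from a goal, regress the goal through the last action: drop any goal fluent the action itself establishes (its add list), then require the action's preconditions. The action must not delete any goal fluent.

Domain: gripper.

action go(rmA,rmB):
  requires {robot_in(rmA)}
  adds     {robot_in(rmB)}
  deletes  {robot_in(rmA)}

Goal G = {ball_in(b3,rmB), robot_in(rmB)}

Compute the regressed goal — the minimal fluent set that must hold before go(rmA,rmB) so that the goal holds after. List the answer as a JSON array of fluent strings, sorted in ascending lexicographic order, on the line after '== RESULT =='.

Regress:
  G ∩ del = {}  (empty — regression defined)
  G \ add = {ball_in(b3,rmB), robot_in(rmB)} \ {robot_in(rmB)} = {ball_in(b3,rmB)}
  ∪ pre   = {ball_in(b3,rmB)} ∪ {robot_in(rmA)}
          = {ball_in(b3,rmB), robot_in(rmA)}

== RESULT ==
["ball_in(b3,rmB)", "robot_in(rmA)"]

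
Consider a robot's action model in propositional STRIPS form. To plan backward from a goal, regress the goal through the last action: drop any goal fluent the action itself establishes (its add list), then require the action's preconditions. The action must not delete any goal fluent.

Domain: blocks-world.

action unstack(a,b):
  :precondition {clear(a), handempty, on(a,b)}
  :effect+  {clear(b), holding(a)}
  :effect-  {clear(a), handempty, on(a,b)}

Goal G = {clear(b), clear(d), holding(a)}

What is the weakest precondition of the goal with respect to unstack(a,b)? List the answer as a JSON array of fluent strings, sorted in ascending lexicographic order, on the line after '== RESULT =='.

Regress:
  G ∩ del = {}  (empty — regression defined)
  G \ add = {clear(b), clear(d), holding(a)} \ {clear(b), holding(a)} = {clear(d)}
  ∪ pre   = {clear(d)} ∪ {clear(a), handempty, on(a,b)}
          = {clear(a), clear(d), handempty, on(a,b)}

== RESULT ==
["clear(a)", "clear(d)", "handempty", "on(a,b)"]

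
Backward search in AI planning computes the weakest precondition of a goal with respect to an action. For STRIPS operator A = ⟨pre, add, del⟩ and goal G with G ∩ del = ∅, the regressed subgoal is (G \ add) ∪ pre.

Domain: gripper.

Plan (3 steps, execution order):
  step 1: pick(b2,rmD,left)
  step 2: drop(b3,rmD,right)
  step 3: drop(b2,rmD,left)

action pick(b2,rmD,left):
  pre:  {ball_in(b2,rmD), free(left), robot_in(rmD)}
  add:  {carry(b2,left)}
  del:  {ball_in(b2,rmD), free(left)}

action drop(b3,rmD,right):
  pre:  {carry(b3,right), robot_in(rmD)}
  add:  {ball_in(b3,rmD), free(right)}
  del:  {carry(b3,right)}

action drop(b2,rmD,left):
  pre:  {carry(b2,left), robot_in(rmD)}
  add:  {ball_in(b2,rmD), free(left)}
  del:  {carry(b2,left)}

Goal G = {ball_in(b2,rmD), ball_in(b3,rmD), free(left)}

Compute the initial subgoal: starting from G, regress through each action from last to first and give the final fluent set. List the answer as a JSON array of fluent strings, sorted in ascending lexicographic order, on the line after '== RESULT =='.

Work backward from the goal:
  through step 3 (drop(b2,rmD,left)): drop {ball_in(b2,rmD), free(left)}, keep {ball_in(b3,rmD)}, require {carry(b2,left), robot_in(rmD)}
    → {ball_in(b3,rmD), carry(b2,left), robot_in(rmD)}
  through step 2 (drop(b3,rmD,right)): drop {ball_in(b3,rmD)}, keep {carry(b2,left), robot_in(rmD)}, require {carry(b3,right), robot_in(rmD)}
    → {carry(b2,left), carry(b3,right), robot_in(rmD)}
  through step 1 (pick(b2,rmD,left)): drop {carry(b2,left)}, keep {carry(b3,right), robot_in(rmD)}, require {ball_in(b2,rmD), free(left), robot_in(rmD)}
    → {ball_in(b2,rmD), carry(b3,right), free(left), robot_in(rmD)}

== RESULT ==
["ball_in(b2,rmD)", "carry(b3,right)", "free(left)", "robot_in(rmD)"]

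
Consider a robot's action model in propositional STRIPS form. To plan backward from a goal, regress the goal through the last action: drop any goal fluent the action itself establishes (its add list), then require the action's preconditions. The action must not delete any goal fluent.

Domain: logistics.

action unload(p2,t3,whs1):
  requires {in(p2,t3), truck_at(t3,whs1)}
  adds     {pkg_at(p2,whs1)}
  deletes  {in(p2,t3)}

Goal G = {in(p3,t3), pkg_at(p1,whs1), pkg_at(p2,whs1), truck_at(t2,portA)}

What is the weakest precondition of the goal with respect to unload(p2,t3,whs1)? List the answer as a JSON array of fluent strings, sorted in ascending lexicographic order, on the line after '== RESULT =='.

Compute (G \ add) ∪ pre:
  G ∩ del = {}  (empty — regression defined)
  G \ add = {in(p3,t3), pkg_at(p1,whs1), pkg_at(p2,whs1), truck_at(t2,portA)} \ {pkg_at(p2,whs1)} = {in(p3,t3), pkg_at(p1,whs1), truck_at(t2,portA)}
  ∪ pre   = {in(p3,t3), pkg_at(p1,whs1), truck_at(t2,portA)} ∪ {in(p2,t3), truck_at(t3,whs1)}
          = {in(p2,t3), in(p3,t3), pkg_at(p1,whs1), truck_at(t2,portA), truck_at(t3,whs1)}

== RESULT ==
["in(p2,t3)", "in(p3,t3)", "pkg_at(p1,whs1)", "truck_at(t2,portA)", "truck_at(t3,whs1)"]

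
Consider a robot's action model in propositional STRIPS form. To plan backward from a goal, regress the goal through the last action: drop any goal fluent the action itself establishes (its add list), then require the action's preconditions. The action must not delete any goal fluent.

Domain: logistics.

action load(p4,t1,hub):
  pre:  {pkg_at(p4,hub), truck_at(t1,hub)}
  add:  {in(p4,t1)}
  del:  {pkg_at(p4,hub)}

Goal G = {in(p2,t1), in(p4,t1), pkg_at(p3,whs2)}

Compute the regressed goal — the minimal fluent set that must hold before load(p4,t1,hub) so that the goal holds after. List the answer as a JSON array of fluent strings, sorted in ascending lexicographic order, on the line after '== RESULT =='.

Regress:
  G ∩ del = {}  (empty — regression defined)
  G \ add = {in(p2,t1), in(p4,t1), pkg_at(p3,whs2)} \ {in(p4,t1)} = {in(p2,t1), pkg_at(p3,whs2)}
  ∪ pre   = {in(p2,t1), pkg_at(p3,whs2)} ∪ {pkg_at(p4,hub), truck_at(t1,hub)}
          = {in(p2,t1), pkg_at(p3,whs2), pkg_at(p4,hub), truck_at(t1,hub)}

== RESULT ==
["in(p2,t1)", "pkg_at(p3,whs2)", "pkg_at(p4,hub)", "truck_at(t1,hub)"]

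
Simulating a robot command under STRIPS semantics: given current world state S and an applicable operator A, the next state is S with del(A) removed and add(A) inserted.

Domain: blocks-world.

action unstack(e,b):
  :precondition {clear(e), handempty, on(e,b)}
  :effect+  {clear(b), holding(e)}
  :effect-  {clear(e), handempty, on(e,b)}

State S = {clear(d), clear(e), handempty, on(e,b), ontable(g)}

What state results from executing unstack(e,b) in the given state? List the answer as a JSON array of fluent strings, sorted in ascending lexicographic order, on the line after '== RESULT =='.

Progress:
  pre ⊆ S: {clear(e), handempty, on(e,b)} ⊆ S  — applicable
  S \ del = {clear(d), ontable(g)}
  ∪ add   = {clear(b), clear(d), holding(e), ontable(g)}

== RESULT ==
["clear(b)", "clear(d)", "holding(e)", "ontable(g)"]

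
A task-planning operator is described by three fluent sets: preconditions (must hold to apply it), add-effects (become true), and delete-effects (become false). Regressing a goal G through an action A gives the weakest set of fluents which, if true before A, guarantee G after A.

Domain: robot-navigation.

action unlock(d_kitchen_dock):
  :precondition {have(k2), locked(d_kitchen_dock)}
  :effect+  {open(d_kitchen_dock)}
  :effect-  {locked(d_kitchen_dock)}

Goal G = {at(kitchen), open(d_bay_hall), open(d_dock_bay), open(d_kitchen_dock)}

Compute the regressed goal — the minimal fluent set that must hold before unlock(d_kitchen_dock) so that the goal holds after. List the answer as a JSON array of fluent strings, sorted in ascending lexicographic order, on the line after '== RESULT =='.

Regress:
  G ∩ del = {}  (empty — regression defined)
  G \ add = {at(kitchen), open(d_bay_hall), open(d_dock_bay), open(d_kitchen_dock)} \ {open(d_kitchen_dock)} = {at(kitchen), open(d_bay_hall), open(d_dock_bay)}
  ∪ pre   = {at(kitchen), open(d_bay_hall), open(d_dock_bay)} ∪ {have(k2), locked(d_kitchen_dock)}
          = {at(kitchen), have(k2), locked(d_kitchen_dock), open(d_bay_hall), open(d_dock_bay)}

== RESULT ==
["at(kitchen)", "have(k2)", "locked(d_kitchen_dock)", "open(d_bay_hall)", "open(d_dock_bay)"]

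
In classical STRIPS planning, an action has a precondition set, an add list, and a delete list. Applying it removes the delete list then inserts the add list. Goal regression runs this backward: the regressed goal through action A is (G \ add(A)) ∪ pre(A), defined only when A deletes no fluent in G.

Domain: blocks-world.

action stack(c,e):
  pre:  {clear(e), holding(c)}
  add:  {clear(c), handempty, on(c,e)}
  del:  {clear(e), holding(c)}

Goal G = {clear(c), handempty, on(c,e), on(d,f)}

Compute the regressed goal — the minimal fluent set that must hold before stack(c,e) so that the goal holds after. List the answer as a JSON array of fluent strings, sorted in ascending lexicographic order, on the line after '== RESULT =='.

Regress:
  G ∩ del = {}  (empty — regression defined)
  G \ add = {clear(c), handempty, on(c,e), on(d,f)} \ {clear(c), handempty, on(c,e)} = {on(d,f)}
  ∪ pre   = {on(d,f)} ∪ {clear(e), holding(c)}
          = {clear(e), holding(c), on(d,f)}

== RESULT ==
["clear(e)", "holding(c)", "on(d,f)"]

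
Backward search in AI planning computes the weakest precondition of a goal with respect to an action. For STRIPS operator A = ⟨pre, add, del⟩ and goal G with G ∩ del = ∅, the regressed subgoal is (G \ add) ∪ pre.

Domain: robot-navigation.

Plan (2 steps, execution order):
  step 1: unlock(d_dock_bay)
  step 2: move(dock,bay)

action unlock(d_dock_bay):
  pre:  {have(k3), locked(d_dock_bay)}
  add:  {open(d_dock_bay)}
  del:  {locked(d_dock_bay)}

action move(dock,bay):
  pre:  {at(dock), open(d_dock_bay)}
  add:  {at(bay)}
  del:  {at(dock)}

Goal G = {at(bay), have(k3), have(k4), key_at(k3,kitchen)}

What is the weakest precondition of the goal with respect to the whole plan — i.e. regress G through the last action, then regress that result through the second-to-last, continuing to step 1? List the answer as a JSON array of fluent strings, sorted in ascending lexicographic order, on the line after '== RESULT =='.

Work backward from the goal:
  through step 2 (move(dock,bay)): drop {at(bay)}, keep {have(k3), have(k4), key_at(k3,kitchen)}, require {at(dock), open(d_dock_bay)}
    → {at(dock), have(k3), have(k4), key_at(k3,kitchen), open(d_dock_bay)}
  through step 1 (unlock(d_dock_bay)): drop {open(d_dock_bay)}, keep {at(dock), have(k3), have(k4), key_at(k3,kitchen)}, require {have(k3), locked(d_dock_bay)}
    → {at(dock), have(k3), have(k4), key_at(k3,kitchen), locked(d_dock_bay)}

== RESULT ==
["at(dock)", "have(k3)", "have(k4)", "key_at(k3,kitchen)", "locked(d_dock_bay)"]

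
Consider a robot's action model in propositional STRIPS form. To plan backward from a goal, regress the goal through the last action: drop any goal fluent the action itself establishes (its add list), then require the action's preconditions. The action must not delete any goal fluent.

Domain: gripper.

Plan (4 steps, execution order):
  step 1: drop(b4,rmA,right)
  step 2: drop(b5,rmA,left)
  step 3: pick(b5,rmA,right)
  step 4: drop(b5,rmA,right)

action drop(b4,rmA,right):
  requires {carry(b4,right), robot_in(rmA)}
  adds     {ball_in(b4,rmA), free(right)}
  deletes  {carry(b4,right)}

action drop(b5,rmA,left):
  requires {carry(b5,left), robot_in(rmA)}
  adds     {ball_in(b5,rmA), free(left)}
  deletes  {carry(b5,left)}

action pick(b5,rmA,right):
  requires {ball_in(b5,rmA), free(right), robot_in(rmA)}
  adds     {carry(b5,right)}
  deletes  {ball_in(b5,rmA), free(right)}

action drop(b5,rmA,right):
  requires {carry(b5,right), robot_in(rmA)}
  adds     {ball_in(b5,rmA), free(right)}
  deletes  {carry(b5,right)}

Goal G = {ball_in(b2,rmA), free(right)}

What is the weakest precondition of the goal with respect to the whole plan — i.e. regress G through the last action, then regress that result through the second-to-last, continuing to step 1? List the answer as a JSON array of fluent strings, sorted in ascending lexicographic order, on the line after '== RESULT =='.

Work backward from the goal:
  through step 4 (drop(b5,rmA,right)): drop {free(right)}, keep {ball_in(b2,rmA)}, require {carry(b5,right), robot_in(rmA)}
    → {ball_in(b2,rmA), carry(b5,right), robot_in(rmA)}
  through step 3 (pick(b5,rmA,right)): drop {carry(b5,right)}, keep {ball_in(b2,rmA), robot_in(rmA)}, require {ball_in(b5,rmA), free(right), robot_in(rmA)}
    → {ball_in(b2,rmA), ball_in(b5,rmA), free(right), robot_in(rmA)}
  through step 2 (drop(b5,rmA,left)): drop {ball_in(b5,rmA)}, keep {ball_in(b2,rmA), free(right), robot_in(rmA)}, require {carry(b5,left), robot_in(rmA)}
    → {ball_in(b2,rmA), carry(b5,left), free(right), robot_in(rmA)}
  through step 1 (drop(b4,rmA,right)): drop {free(right)}, keep {ball_in(b2,rmA), carry(b5,left), robot_in(rmA)}, require {carry(b4,right), robot_in(rmA)}
    → {ball_in(b2,rmA), carry(b4,right), carry(b5,left), robot_in(rmA)}

== RESULT ==
["ball_in(b2,rmA)", "carry(b4,right)", "carry(b5,left)", "robot_in(rmA)"]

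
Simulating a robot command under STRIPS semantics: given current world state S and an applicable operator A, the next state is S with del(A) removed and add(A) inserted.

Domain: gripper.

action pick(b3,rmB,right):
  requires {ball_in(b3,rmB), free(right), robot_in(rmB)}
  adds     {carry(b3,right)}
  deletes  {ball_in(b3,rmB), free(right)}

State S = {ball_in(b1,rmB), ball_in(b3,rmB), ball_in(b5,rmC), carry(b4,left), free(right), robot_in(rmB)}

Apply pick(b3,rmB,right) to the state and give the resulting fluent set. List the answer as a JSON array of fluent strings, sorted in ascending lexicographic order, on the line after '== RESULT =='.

Compute (S \ del) ∪ add:
  pre ⊆ S: {ball_in(b3,rmB), free(right), robot_in(rmB)} ⊆ S  — applicable
  S \ del = {ball_in(b1,rmB), ball_in(b5,rmC), carry(b4,left), robot_in(rmB)}
  ∪ add   = {ball_in(b1,rmB), ball_in(b5,rmC), carry(b3,right), carry(b4,left), robot_in(rmB)}

== RESULT ==
["ball_in(b1,rmB)", "ball_in(b5,rmC)", "carry(b3,right)", "carry(b4,left)", "robot_in(rmB)"]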